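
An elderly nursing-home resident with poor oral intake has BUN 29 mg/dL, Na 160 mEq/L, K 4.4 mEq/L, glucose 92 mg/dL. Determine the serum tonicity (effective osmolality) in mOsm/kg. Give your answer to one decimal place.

325.1 mOsm/kg

Effective osmolality excludes urea (freely permeant across cell membranes):
2·Na + glucose/18
= 2·160 + 92/18
= 320 + 5.11
= 325.11 mOsm/kg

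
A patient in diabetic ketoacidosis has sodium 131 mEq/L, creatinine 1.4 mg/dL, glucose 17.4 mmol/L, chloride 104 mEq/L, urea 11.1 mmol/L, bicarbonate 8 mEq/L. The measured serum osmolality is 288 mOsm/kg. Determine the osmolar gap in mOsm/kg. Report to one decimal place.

Calculated osmolality = 2·Na + glucose + urea
= 2·131 + 17.4 + 11.1
= 262 + 17.40 + 11.10
= 290.5 mOsm/kg ≈ 290.5 mOsm/kg
Osmolar gap = measured − calculated = 288 − 290.5 = -2.5 mOsm/kg

-2.5 mOsm/kg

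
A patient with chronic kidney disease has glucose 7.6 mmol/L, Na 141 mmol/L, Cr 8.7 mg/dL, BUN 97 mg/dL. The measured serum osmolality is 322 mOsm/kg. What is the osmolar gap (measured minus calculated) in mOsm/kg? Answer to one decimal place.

-2.2 mOsm/kg

Calculated osmolality = 2·Na + glucose + BUN/2.8
= 2·141 + 7.6 + 97/2.8
= 282 + 7.60 + 34.64
= 324.24 mOsm/kg ≈ 324.2 mOsm/kg
Osmolar gap = measured − calculated = 322 − 324.2 = -2.2 mOsm/kg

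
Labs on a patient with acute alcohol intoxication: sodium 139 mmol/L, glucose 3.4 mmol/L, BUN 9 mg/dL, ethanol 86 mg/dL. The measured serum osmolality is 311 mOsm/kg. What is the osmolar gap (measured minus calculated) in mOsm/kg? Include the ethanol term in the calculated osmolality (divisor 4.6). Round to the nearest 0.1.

7.7 mOsm/kg

Calculated osmolality = 2·Na + glucose + BUN/2.8 + ethanol/4.6
= 2·139 + 3.4 + 9/2.8 + 86/4.6
= 278 + 3.40 + 3.21 + 18.70
= 303.31 mOsm/kg ≈ 303.3 mOsm/kg
Osmolar gap = measured − calculated = 311 − 303.3 = 7.7 mOsm/kg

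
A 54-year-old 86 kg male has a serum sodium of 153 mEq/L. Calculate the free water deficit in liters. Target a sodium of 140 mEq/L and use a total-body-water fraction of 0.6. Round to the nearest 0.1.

TBW = 0.6 · 86 = 51.6 L
Free water deficit = TBW · (Na/140 − 1)
= 51.6 · (153/140 − 1)
= 51.6 · 0.0929
= 4.79 L

4.8 L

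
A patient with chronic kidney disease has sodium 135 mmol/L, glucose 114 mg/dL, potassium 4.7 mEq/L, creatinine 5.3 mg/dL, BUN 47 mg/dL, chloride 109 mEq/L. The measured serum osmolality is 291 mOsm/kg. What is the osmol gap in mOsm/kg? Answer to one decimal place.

Calculated osmolality = 2·Na + glucose/18 + BUN/2.8
= 2·135 + 114/18 + 47/2.8
= 270 + 6.33 + 16.79
= 293.12 mOsm/kg ≈ 293.1 mOsm/kg
Osmolar gap = measured − calculated = 291 − 293.1 = -2.1 mOsm/kg

-2.1 mOsm/kg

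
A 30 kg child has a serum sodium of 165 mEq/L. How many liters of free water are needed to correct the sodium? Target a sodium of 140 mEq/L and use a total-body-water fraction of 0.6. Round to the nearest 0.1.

3.2 L

TBW = 0.6 · 30 = 18 L
Free water deficit = TBW · (Na/140 − 1)
= 18 · (165/140 − 1)
= 18 · 0.1786
= 3.21 L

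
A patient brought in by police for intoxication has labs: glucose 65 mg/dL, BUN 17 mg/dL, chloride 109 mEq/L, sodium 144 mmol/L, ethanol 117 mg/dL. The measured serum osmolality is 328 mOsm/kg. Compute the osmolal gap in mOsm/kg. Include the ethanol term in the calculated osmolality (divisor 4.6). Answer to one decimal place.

Calculated osmolality = 2·Na + glucose/18 + BUN/2.8 + ethanol/4.6
= 2·144 + 65/18 + 17/2.8 + 117/4.6
= 288 + 3.61 + 6.07 + 25.43
= 323.11 mOsm/kg ≈ 323.1 mOsm/kg
Osmolar gap = measured − calculated = 328 − 323.1 = 4.9 mOsm/kg

4.9 mOsm/kg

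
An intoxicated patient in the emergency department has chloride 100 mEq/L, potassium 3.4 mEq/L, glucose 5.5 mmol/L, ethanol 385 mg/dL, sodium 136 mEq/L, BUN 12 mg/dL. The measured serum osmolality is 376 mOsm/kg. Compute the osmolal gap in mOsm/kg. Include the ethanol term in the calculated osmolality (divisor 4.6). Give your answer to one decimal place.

10.5 mOsm/kg

Calculated osmolality = 2·Na + glucose + BUN/2.8 + ethanol/4.6
= 2·136 + 5.5 + 12/2.8 + 385/4.6
= 272 + 5.50 + 4.29 + 83.70
= 365.49 mOsm/kg ≈ 365.5 mOsm/kg
Osmolar gap = measured − calculated = 376 − 365.5 = 10.5 mOsm/kg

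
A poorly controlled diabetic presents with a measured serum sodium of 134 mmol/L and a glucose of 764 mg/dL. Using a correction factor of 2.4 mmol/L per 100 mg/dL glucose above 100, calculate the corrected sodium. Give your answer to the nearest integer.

150 mmol/L

Corrected Na = measured Na + 2.4 · (glucose − 100)/100
= 134 + 2.4 · (764 − 100)/100
= 134 + 15.9
= 149.9 mmol/L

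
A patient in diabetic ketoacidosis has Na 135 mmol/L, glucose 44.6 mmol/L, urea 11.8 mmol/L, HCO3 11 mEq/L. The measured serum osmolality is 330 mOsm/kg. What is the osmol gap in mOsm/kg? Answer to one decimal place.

Calculated osmolality = 2·Na + glucose + urea
= 2·135 + 44.6 + 11.8
= 270 + 44.60 + 11.80
= 326.4 mOsm/kg ≈ 326.4 mOsm/kg
Osmolar gap = measured − calculated = 330 − 326.4 = 3.6 mOsm/kg

3.6 mOsm/kg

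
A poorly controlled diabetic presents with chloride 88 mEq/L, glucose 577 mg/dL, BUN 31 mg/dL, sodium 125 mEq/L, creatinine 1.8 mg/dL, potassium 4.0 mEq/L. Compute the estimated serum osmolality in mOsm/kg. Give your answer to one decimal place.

293.1 mOsm/kg

Calculated osmolality = 2·Na + glucose/18 + BUN/2.8
= 2·125 + 577/18 + 31/2.8
= 250 + 32.06 + 11.07
= 293.13 mOsm/kg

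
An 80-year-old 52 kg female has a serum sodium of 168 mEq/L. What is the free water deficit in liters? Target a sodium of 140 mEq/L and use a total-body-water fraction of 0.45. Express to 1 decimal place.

4.7 L

TBW = 0.45 · 52 = 23.4 L
Free water deficit = TBW · (Na/140 − 1)
= 23.4 · (168/140 − 1)
= 23.4 · 0.2
= 4.68 L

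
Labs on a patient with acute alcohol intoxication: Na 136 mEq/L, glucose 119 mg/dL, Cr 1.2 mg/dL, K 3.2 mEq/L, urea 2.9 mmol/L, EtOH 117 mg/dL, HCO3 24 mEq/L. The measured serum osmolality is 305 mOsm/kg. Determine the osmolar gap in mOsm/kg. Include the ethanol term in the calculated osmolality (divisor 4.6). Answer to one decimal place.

Calculated osmolality = 2·Na + glucose/18 + urea + ethanol/4.6
= 2·136 + 119/18 + 2.9 + 117/4.6
= 272 + 6.61 + 2.90 + 25.43
= 306.94 mOsm/kg ≈ 306.9 mOsm/kg
Osmolar gap = measured − calculated = 305 − 306.9 = -1.9 mOsm/kg

-1.9 mOsm/kg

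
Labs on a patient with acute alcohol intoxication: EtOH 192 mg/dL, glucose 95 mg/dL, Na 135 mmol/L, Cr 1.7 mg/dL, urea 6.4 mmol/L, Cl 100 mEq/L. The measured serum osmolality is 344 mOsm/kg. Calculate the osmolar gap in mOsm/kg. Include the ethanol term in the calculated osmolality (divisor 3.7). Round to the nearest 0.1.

10.4 mOsm/kg

Calculated osmolality = 2·Na + glucose/18 + urea + ethanol/3.7
= 2·135 + 95/18 + 6.4 + 192/3.7
= 270 + 5.28 + 6.40 + 51.89
= 333.57 mOsm/kg ≈ 333.6 mOsm/kg
Osmolar gap = measured − calculated = 344 − 333.6 = 10.4 mOsm/kg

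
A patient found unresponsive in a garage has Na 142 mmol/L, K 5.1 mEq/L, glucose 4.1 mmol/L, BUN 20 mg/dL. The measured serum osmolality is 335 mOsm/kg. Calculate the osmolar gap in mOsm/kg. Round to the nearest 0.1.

39.8 mOsm/kg

Calculated osmolality = 2·Na + glucose + BUN/2.8
= 2·142 + 4.1 + 20/2.8
= 284 + 4.10 + 7.14
= 295.24 mOsm/kg ≈ 295.2 mOsm/kg
Osmolar gap = measured − calculated = 335 − 295.2 = 39.8 mOsm/kg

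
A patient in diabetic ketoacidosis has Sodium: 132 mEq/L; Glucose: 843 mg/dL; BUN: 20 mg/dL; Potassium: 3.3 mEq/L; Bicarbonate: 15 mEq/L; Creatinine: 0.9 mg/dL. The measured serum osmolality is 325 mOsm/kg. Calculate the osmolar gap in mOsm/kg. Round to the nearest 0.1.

7.0 mOsm/kg

Calculated osmolality = 2·Na + glucose/18 + BUN/2.8
= 2·132 + 843/18 + 20/2.8
= 264 + 46.83 + 7.14
= 317.97 mOsm/kg ≈ 318.0 mOsm/kg
Osmolar gap = measured − calculated = 325 − 318.0 = 7.0 mOsm/kg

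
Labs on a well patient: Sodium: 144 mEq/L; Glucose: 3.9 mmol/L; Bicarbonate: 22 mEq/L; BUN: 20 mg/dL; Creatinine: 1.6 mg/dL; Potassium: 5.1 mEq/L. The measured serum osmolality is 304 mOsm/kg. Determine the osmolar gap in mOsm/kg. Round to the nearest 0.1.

Calculated osmolality = 2·Na + glucose + BUN/2.8
= 2·144 + 3.9 + 20/2.8
= 288 + 3.90 + 7.14
= 299.04 mOsm/kg ≈ 299.0 mOsm/kg
Osmolar gap = measured − calculated = 304 − 299.0 = 5.0 mOsm/kg

5.0 mOsm/kg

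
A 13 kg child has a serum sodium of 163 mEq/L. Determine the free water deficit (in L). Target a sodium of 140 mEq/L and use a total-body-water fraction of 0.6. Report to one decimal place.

TBW = 0.6 · 13 = 7.8 L
Free water deficit = TBW · (Na/140 − 1)
= 7.8 · (163/140 − 1)
= 7.8 · 0.1643
= 1.28 L

1.3 L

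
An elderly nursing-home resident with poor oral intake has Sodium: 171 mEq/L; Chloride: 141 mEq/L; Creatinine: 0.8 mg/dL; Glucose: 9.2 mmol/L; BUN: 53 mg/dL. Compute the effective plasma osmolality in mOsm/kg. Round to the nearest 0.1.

351.2 mOsm/kg

Effective osmolality excludes urea (freely permeant across cell membranes):
2·Na + glucose
= 2·171 + 9.2
= 342 + 9.2
= 351.2 mOsm/kg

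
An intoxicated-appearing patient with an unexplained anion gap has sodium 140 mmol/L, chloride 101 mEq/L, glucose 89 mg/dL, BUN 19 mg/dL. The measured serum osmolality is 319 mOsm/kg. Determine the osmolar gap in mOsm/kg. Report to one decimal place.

27.3 mOsm/kg

Calculated osmolality = 2·Na + glucose/18 + BUN/2.8
= 2·140 + 89/18 + 19/2.8
= 280 + 4.94 + 6.79
= 291.73 mOsm/kg ≈ 291.7 mOsm/kg
Osmolar gap = measured − calculated = 319 − 291.7 = 27.3 mOsm/kg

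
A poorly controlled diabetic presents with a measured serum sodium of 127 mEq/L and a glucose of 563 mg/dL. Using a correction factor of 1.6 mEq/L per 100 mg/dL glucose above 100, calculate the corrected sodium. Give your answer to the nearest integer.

Corrected Na = measured Na + 1.6 · (glucose − 100)/100
= 127 + 1.6 · (563 − 100)/100
= 127 + 7.4
= 134.4 mEq/L

134 mEq/L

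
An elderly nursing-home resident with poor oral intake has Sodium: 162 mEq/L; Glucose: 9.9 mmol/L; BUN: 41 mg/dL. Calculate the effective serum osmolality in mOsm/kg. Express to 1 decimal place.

333.9 mOsm/kg

Effective osmolality excludes urea (freely permeant across cell membranes):
2·Na + glucose
= 2·162 + 9.9
= 324 + 9.9
= 333.9 mOsm/kg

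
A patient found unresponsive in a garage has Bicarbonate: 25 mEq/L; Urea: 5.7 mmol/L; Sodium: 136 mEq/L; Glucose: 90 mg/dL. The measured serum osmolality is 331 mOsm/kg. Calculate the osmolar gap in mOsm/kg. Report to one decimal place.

Calculated osmolality = 2·Na + glucose/18 + urea
= 2·136 + 90/18 + 5.7
= 272 + 5 + 5.70
= 282.7 mOsm/kg ≈ 282.7 mOsm/kg
Osmolar gap = measured − calculated = 331 − 282.7 = 48.3 mOsm/kg

48.3 mOsm/kg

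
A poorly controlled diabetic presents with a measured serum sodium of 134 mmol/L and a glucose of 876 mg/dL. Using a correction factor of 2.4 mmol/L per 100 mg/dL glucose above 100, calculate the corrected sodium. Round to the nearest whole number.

Corrected Na = measured Na + 2.4 · (glucose − 100)/100
= 134 + 2.4 · (876 − 100)/100
= 134 + 18.6
= 152.6 mmol/L

153 mmol/L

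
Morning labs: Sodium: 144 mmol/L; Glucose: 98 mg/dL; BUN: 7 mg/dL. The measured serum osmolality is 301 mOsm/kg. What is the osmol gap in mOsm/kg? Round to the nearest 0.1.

5.1 mOsm/kg

Calculated osmolality = 2·Na + glucose/18 + BUN/2.8
= 2·144 + 98/18 + 7/2.8
= 288 + 5.44 + 2.50
= 295.94 mOsm/kg ≈ 295.9 mOsm/kg
Osmolar gap = measured − calculated = 301 − 295.9 = 5.1 mOsm/kg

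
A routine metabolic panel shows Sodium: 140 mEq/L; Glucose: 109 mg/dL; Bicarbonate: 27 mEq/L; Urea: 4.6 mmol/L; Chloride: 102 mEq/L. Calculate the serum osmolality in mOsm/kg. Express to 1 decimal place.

Calculated osmolality = 2·Na + glucose/18 + urea
= 2·140 + 109/18 + 4.6
= 280 + 6.06 + 4.60
= 290.66 mOsm/kg

290.7 mOsm/kg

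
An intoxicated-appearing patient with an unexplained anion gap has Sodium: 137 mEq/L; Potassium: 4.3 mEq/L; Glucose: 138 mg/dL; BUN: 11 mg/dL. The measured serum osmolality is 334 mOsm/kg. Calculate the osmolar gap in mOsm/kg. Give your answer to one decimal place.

Calculated osmolality = 2·Na + glucose/18 + BUN/2.8
= 2·137 + 138/18 + 11/2.8
= 274 + 7.67 + 3.93
= 285.6 mOsm/kg ≈ 285.6 mOsm/kg
Osmolar gap = measured − calculated = 334 − 285.6 = 48.4 mOsm/kg

48.4 mOsm/kg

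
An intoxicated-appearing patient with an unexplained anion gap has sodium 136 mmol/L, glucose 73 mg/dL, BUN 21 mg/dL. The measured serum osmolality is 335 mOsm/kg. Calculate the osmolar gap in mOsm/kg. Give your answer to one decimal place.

51.4 mOsm/kg

Calculated osmolality = 2·Na + glucose/18 + BUN/2.8
= 2·136 + 73/18 + 21/2.8
= 272 + 4.06 + 7.50
= 283.56 mOsm/kg ≈ 283.6 mOsm/kg
Osmolar gap = measured − calculated = 335 − 283.6 = 51.4 mOsm/kg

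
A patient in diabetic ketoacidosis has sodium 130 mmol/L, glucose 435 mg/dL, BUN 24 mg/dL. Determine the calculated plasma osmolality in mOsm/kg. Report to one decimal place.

Calculated osmolality = 2·Na + glucose/18 + BUN/2.8
= 2·130 + 435/18 + 24/2.8
= 260 + 24.17 + 8.57
= 292.74 mOsm/kg

292.7 mOsm/kg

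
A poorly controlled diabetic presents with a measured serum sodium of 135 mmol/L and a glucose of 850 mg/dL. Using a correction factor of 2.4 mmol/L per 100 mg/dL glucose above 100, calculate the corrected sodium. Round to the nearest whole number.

Corrected Na = measured Na + 2.4 · (glucose − 100)/100
= 135 + 2.4 · (850 − 100)/100
= 135 + 18
= 153 mmol/L

153 mmol/L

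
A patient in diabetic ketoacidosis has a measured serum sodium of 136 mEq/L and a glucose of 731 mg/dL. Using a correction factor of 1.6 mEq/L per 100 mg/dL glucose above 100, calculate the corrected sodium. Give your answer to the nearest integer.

Corrected Na = measured Na + 1.6 · (glucose − 100)/100
= 136 + 1.6 · (731 − 100)/100
= 136 + 10.1
= 146.1 mEq/L

146 mEq/L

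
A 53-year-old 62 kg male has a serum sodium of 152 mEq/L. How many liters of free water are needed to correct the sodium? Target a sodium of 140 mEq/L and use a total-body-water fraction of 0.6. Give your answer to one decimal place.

3.2 L

TBW = 0.6 · 62 = 37.2 L
Free water deficit = TBW · (Na/140 − 1)
= 37.2 · (152/140 − 1)
= 37.2 · 0.0857
= 3.19 L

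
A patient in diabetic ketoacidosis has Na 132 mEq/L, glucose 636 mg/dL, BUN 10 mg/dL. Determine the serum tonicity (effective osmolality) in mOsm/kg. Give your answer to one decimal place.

Effective osmolality excludes urea (freely permeant across cell membranes):
2·Na + glucose/18
= 2·132 + 636/18
= 264 + 35.33
= 299.33 mOsm/kg

299.3 mOsm/kg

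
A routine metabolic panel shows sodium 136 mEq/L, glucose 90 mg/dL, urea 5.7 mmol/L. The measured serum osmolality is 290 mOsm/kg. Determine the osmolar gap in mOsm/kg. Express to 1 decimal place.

7.3 mOsm/kg

Calculated osmolality = 2·Na + glucose/18 + urea
= 2·136 + 90/18 + 5.7
= 272 + 5 + 5.70
= 282.7 mOsm/kg ≈ 282.7 mOsm/kg
Osmolar gap = measured − calculated = 290 − 282.7 = 7.3 mOsm/kg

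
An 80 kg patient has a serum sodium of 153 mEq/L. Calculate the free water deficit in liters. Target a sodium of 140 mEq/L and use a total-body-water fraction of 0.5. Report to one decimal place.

TBW = 0.5 · 80 = 40 L
Free water deficit = TBW · (Na/140 − 1)
= 40 · (153/140 − 1)
= 40 · 0.0929
= 3.72 L

3.7 L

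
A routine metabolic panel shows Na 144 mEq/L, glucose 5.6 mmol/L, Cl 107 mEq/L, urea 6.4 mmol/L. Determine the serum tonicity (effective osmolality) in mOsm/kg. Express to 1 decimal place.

Effective osmolality excludes urea (freely permeant across cell membranes):
2·Na + glucose
= 2·144 + 5.6
= 288 + 5.6
= 293.6 mOsm/kg

293.6 mOsm/kg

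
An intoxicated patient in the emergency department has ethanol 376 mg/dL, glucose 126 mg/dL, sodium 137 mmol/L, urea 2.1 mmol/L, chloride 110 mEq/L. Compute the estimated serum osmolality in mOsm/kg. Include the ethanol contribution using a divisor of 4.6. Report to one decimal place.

Calculated osmolality = 2·Na + glucose/18 + urea + ethanol/4.6
= 2·137 + 126/18 + 2.1 + 376/4.6
= 274 + 7 + 2.10 + 81.74
= 364.84 mOsm/kg

364.8 mOsm/kg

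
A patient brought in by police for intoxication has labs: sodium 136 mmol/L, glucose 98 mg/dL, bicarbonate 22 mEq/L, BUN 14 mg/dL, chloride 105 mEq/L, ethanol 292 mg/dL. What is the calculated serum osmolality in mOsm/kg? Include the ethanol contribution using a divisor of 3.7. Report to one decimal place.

361.4 mOsm/kg

Calculated osmolality = 2·Na + glucose/18 + BUN/2.8 + ethanol/3.7
= 2·136 + 98/18 + 14/2.8 + 292/3.7
= 272 + 5.44 + 5 + 78.92
= 361.36 mOsm/kg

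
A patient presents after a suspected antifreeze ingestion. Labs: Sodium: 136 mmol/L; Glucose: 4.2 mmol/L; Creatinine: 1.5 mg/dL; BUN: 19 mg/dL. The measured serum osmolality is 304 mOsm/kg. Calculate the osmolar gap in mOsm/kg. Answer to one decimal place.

Calculated osmolality = 2·Na + glucose + BUN/2.8
= 2·136 + 4.2 + 19/2.8
= 272 + 4.20 + 6.79
= 282.99 mOsm/kg ≈ 283.0 mOsm/kg
Osmolar gap = measured − calculated = 304 − 283.0 = 21.0 mOsm/kg

21.0 mOsm/kg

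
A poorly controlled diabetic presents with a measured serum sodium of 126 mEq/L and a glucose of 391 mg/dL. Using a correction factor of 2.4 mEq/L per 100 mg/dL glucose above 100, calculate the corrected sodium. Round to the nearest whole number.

Corrected Na = measured Na + 2.4 · (glucose − 100)/100
= 126 + 2.4 · (391 − 100)/100
= 126 + 7
= 133 mEq/L

133 mEq/L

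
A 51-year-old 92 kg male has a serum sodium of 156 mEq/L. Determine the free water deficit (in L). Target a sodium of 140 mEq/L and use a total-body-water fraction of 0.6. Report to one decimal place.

TBW = 0.6 · 92 = 55.2 L
Free water deficit = TBW · (Na/140 − 1)
= 55.2 · (156/140 − 1)
= 55.2 · 0.1143
= 6.31 L

6.3 L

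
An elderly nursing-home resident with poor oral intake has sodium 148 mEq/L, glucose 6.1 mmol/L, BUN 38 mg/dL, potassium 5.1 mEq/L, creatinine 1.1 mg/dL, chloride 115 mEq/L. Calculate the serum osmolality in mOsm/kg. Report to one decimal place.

Calculated osmolality = 2·Na + glucose + BUN/2.8
= 2·148 + 6.1 + 38/2.8
= 296 + 6.10 + 13.57
= 315.67 mOsm/kg

315.7 mOsm/kg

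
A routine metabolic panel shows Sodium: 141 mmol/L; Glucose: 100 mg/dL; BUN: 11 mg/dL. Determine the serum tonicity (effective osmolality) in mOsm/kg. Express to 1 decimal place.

Effective osmolality excludes urea (freely permeant across cell membranes):
2·Na + glucose/18
= 2·141 + 100/18
= 282 + 5.56
= 287.56 mOsm/kg

287.6 mOsm/kg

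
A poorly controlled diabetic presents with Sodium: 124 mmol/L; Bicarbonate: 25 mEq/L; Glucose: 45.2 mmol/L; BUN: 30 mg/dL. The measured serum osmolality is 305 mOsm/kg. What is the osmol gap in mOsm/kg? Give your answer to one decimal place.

1.1 mOsm/kg

Calculated osmolality = 2·Na + glucose + BUN/2.8
= 2·124 + 45.2 + 30/2.8
= 248 + 45.20 + 10.71
= 303.91 mOsm/kg ≈ 303.9 mOsm/kg
Osmolar gap = measured − calculated = 305 − 303.9 = 1.1 mOsm/kg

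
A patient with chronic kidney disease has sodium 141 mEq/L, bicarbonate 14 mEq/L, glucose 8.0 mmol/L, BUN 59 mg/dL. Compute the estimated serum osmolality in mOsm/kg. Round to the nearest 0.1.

311.1 mOsm/kg

Calculated osmolality = 2·Na + glucose + BUN/2.8
= 2·141 + 8 + 59/2.8
= 282 + 8 + 21.07
= 311.07 mOsm/kg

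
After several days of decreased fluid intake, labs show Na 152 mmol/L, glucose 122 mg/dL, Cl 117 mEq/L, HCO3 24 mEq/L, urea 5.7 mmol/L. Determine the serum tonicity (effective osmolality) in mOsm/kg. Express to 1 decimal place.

Effective osmolality excludes urea (freely permeant across cell membranes):
2·Na + glucose/18
= 2·152 + 122/18
= 304 + 6.78
= 310.78 mOsm/kg

310.8 mOsm/kg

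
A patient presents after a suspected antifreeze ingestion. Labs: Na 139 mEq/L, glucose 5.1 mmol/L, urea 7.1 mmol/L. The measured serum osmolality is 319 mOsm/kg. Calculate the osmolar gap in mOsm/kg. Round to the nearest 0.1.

28.8 mOsm/kg

Calculated osmolality = 2·Na + glucose + urea
= 2·139 + 5.1 + 7.1
= 278 + 5.10 + 7.10
= 290.2 mOsm/kg ≈ 290.2 mOsm/kg
Osmolar gap = measured − calculated = 319 − 290.2 = 28.8 mOsm/kg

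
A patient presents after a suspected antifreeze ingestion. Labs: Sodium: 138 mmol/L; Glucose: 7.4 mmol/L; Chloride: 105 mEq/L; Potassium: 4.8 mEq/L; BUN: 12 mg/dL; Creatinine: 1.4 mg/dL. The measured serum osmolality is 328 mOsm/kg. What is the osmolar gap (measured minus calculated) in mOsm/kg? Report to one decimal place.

40.3 mOsm/kg

Calculated osmolality = 2·Na + glucose + BUN/2.8
= 2·138 + 7.4 + 12/2.8
= 276 + 7.40 + 4.29
= 287.69 mOsm/kg ≈ 287.7 mOsm/kg
Osmolar gap = measured − calculated = 328 − 287.7 = 40.3 mOsm/kg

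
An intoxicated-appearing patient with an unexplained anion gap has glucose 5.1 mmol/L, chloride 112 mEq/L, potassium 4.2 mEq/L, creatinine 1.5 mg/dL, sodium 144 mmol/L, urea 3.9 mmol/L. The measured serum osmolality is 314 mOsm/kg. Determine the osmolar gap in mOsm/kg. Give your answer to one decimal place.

Calculated osmolality = 2·Na + glucose + urea
= 2·144 + 5.1 + 3.9
= 288 + 5.10 + 3.90
= 297 mOsm/kg ≈ 297.0 mOsm/kg
Osmolar gap = measured − calculated = 314 − 297.0 = 17.0 mOsm/kg

17.0 mOsm/kg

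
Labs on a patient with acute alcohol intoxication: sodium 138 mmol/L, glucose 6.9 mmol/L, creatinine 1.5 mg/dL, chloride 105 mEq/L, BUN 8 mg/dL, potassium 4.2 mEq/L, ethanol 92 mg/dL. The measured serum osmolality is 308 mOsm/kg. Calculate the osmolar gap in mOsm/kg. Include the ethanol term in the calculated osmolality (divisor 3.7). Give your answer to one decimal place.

Calculated osmolality = 2·Na + glucose + BUN/2.8 + ethanol/3.7
= 2·138 + 6.9 + 8/2.8 + 92/3.7
= 276 + 6.90 + 2.86 + 24.86
= 310.62 mOsm/kg ≈ 310.6 mOsm/kg
Osmolar gap = measured − calculated = 308 − 310.6 = -2.6 mOsm/kg

-2.6 mOsm/kg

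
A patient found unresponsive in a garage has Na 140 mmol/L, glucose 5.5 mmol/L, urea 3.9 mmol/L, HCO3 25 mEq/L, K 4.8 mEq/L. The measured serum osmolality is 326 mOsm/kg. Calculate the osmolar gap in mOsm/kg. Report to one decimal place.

36.6 mOsm/kg

Calculated osmolality = 2·Na + glucose + urea
= 2·140 + 5.5 + 3.9
= 280 + 5.50 + 3.90
= 289.4 mOsm/kg ≈ 289.4 mOsm/kg
Osmolar gap = measured − calculated = 326 − 289.4 = 36.6 mOsm/kg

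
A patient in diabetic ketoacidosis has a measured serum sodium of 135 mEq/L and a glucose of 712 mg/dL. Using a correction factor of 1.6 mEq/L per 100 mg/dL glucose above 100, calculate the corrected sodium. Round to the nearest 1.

Corrected Na = measured Na + 1.6 · (glucose − 100)/100
= 135 + 1.6 · (712 − 100)/100
= 135 + 9.8
= 144.8 mEq/L

145 mEq/L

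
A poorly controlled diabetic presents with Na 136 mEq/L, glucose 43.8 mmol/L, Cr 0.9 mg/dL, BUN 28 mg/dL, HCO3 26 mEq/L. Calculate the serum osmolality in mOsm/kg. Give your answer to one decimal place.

Calculated osmolality = 2·Na + glucose + BUN/2.8
= 2·136 + 43.8 + 28/2.8
= 272 + 43.80 + 10
= 325.8 mOsm/kg

325.8 mOsm/kg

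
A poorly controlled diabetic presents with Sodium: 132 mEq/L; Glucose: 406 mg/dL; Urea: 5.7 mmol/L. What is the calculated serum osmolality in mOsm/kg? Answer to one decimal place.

292.3 mOsm/kg

Calculated osmolality = 2·Na + glucose/18 + urea
= 2·132 + 406/18 + 5.7
= 264 + 22.56 + 5.70
= 292.26 mOsm/kg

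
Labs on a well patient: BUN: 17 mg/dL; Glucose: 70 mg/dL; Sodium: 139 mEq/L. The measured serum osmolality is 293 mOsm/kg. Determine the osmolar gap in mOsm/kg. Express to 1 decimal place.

5.0 mOsm/kg

Calculated osmolality = 2·Na + glucose/18 + BUN/2.8
= 2·139 + 70/18 + 17/2.8
= 278 + 3.89 + 6.07
= 287.96 mOsm/kg ≈ 288.0 mOsm/kg
Osmolar gap = measured − calculated = 293 − 288.0 = 5.0 mOsm/kg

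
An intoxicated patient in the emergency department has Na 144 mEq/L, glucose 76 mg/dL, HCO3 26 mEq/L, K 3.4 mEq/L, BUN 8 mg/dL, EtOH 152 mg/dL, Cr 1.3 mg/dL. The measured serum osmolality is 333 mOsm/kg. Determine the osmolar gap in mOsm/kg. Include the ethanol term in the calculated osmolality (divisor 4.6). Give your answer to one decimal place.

4.9 mOsm/kg

Calculated osmolality = 2·Na + glucose/18 + BUN/2.8 + ethanol/4.6
= 2·144 + 76/18 + 8/2.8 + 152/4.6
= 288 + 4.22 + 2.86 + 33.04
= 328.12 mOsm/kg ≈ 328.1 mOsm/kg
Osmolar gap = measured − calculated = 333 − 328.1 = 4.9 mOsm/kg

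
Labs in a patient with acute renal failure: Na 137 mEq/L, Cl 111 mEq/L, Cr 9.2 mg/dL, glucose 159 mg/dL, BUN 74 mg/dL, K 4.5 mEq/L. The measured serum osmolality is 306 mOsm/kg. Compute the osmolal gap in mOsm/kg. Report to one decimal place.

Calculated osmolality = 2·Na + glucose/18 + BUN/2.8
= 2·137 + 159/18 + 74/2.8
= 274 + 8.83 + 26.43
= 309.26 mOsm/kg ≈ 309.3 mOsm/kg
Osmolar gap = measured − calculated = 306 − 309.3 = -3.3 mOsm/kg

-3.3 mOsm/kg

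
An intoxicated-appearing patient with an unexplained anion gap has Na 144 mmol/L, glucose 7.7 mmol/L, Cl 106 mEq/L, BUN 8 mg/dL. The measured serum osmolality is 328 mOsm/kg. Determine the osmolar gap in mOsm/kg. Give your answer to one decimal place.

Calculated osmolality = 2·Na + glucose + BUN/2.8
= 2·144 + 7.7 + 8/2.8
= 288 + 7.70 + 2.86
= 298.56 mOsm/kg ≈ 298.6 mOsm/kg
Osmolar gap = measured − calculated = 328 − 298.6 = 29.4 mOsm/kg

29.4 mOsm/kg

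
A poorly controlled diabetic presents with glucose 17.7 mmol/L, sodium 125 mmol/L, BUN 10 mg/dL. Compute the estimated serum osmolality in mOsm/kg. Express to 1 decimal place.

Calculated osmolality = 2·Na + glucose + BUN/2.8
= 2·125 + 17.7 + 10/2.8
= 250 + 17.70 + 3.57
= 271.27 mOsm/kg

271.3 mOsm/kg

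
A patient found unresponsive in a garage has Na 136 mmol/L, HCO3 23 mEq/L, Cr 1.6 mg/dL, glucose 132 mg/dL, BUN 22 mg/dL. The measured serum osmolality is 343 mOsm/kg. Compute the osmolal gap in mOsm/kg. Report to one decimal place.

55.8 mOsm/kg

Calculated osmolality = 2·Na + glucose/18 + BUN/2.8
= 2·136 + 132/18 + 22/2.8
= 272 + 7.33 + 7.86
= 287.19 mOsm/kg ≈ 287.2 mOsm/kg
Osmolar gap = measured − calculated = 343 − 287.2 = 55.8 mOsm/kg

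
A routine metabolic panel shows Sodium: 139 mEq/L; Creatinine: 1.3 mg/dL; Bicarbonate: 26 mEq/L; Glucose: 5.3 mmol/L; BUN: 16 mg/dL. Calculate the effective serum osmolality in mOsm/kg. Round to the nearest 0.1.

Effective osmolality excludes urea (freely permeant across cell membranes):
2·Na + glucose
= 2·139 + 5.3
= 278 + 5.3
= 283.3 mOsm/kg

283.3 mOsm/kg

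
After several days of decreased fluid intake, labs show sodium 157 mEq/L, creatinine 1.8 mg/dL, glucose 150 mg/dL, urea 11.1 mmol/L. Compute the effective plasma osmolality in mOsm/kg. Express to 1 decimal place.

Effective osmolality excludes urea (freely permeant across cell membranes):
2·Na + glucose/18
= 2·157 + 150/18
= 314 + 8.33
= 322.33 mOsm/kg

322.3 mOsm/kg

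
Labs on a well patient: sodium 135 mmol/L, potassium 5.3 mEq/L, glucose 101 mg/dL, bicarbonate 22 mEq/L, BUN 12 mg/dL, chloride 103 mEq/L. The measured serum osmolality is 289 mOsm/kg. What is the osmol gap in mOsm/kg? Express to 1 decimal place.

Calculated osmolality = 2·Na + glucose/18 + BUN/2.8
= 2·135 + 101/18 + 12/2.8
= 270 + 5.61 + 4.29
= 279.9 mOsm/kg ≈ 279.9 mOsm/kg
Osmolar gap = measured − calculated = 289 − 279.9 = 9.1 mOsm/kg

9.1 mOsm/kg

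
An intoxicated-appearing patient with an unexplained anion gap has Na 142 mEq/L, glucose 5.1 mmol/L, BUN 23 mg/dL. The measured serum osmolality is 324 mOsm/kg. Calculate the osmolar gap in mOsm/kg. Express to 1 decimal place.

Calculated osmolality = 2·Na + glucose + BUN/2.8
= 2·142 + 5.1 + 23/2.8
= 284 + 5.10 + 8.21
= 297.31 mOsm/kg ≈ 297.3 mOsm/kg
Osmolar gap = measured − calculated = 324 − 297.3 = 26.7 mOsm/kg

26.7 mOsm/kg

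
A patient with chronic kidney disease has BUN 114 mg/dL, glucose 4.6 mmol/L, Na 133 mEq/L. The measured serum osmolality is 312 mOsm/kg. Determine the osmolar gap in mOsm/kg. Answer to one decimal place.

0.7 mOsm/kg

Calculated osmolality = 2·Na + glucose + BUN/2.8
= 2·133 + 4.6 + 114/2.8
= 266 + 4.60 + 40.71
= 311.31 mOsm/kg ≈ 311.3 mOsm/kg
Osmolar gap = measured − calculated = 312 − 311.3 = 0.7 mOsm/kg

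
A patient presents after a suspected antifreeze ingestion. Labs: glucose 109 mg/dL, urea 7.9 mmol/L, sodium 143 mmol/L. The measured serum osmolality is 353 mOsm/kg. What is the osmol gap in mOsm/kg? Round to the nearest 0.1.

Calculated osmolality = 2·Na + glucose/18 + urea
= 2·143 + 109/18 + 7.9
= 286 + 6.06 + 7.90
= 299.96 mOsm/kg ≈ 300.0 mOsm/kg
Osmolar gap = measured − calculated = 353 − 300.0 = 53.0 mOsm/kg

53.0 mOsm/kg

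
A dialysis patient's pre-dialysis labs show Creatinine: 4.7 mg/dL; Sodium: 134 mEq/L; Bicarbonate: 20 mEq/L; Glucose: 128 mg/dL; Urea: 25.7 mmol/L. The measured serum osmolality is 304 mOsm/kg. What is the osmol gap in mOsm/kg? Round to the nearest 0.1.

3.2 mOsm/kg

Calculated osmolality = 2·Na + glucose/18 + urea
= 2·134 + 128/18 + 25.7
= 268 + 7.11 + 25.70
= 300.81 mOsm/kg ≈ 300.8 mOsm/kg
Osmolar gap = measured − calculated = 304 − 300.8 = 3.2 mOsm/kg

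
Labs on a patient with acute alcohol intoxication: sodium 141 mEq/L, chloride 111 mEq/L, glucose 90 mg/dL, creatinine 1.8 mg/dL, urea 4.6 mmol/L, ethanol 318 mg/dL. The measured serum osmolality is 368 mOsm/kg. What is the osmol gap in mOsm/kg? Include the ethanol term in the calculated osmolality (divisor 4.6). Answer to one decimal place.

Calculated osmolality = 2·Na + glucose/18 + urea + ethanol/4.6
= 2·141 + 90/18 + 4.6 + 318/4.6
= 282 + 5 + 4.60 + 69.13
= 360.73 mOsm/kg ≈ 360.7 mOsm/kg
Osmolar gap = measured − calculated = 368 − 360.7 = 7.3 mOsm/kg

7.3 mOsm/kg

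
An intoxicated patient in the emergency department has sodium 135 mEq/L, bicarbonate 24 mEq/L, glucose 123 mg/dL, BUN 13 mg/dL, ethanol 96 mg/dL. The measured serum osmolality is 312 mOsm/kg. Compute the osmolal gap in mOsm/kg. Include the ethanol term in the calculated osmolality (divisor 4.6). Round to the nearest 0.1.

9.7 mOsm/kg

Calculated osmolality = 2·Na + glucose/18 + BUN/2.8 + ethanol/4.6
= 2·135 + 123/18 + 13/2.8 + 96/4.6
= 270 + 6.83 + 4.64 + 20.87
= 302.34 mOsm/kg ≈ 302.3 mOsm/kg
Osmolar gap = measured − calculated = 312 − 302.3 = 9.7 mOsm/kg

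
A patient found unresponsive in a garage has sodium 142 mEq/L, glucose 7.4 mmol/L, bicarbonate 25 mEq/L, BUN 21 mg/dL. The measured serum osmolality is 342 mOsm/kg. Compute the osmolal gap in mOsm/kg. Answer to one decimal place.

Calculated osmolality = 2·Na + glucose + BUN/2.8
= 2·142 + 7.4 + 21/2.8
= 284 + 7.40 + 7.50
= 298.9 mOsm/kg ≈ 298.9 mOsm/kg
Osmolar gap = measured − calculated = 342 − 298.9 = 43.1 mOsm/kg

43.1 mOsm/kg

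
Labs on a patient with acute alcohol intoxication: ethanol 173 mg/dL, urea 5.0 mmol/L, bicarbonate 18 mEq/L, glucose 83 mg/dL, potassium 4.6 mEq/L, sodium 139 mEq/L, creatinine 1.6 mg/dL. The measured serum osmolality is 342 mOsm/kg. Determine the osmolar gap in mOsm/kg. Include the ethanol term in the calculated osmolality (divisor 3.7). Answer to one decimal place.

7.6 mOsm/kg

Calculated osmolality = 2·Na + glucose/18 + urea + ethanol/3.7
= 2·139 + 83/18 + 5 + 173/3.7
= 278 + 4.61 + 5 + 46.76
= 334.37 mOsm/kg ≈ 334.4 mOsm/kg
Osmolar gap = measured − calculated = 342 − 334.4 = 7.6 mOsm/kg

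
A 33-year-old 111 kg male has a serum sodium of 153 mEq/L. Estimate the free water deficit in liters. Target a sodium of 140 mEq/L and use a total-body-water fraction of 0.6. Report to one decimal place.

TBW = 0.6 · 111 = 66.6 L
Free water deficit = TBW · (Na/140 − 1)
= 66.6 · (153/140 − 1)
= 66.6 · 0.0929
= 6.19 L

6.2 L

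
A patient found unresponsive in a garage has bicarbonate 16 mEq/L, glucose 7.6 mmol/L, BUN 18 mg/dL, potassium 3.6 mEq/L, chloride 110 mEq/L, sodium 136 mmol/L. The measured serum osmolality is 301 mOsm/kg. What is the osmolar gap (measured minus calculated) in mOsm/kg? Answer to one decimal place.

15.0 mOsm/kg

Calculated osmolality = 2·Na + glucose + BUN/2.8
= 2·136 + 7.6 + 18/2.8
= 272 + 7.60 + 6.43
= 286.03 mOsm/kg ≈ 286.0 mOsm/kg
Osmolar gap = measured − calculated = 301 − 286.0 = 15.0 mOsm/kg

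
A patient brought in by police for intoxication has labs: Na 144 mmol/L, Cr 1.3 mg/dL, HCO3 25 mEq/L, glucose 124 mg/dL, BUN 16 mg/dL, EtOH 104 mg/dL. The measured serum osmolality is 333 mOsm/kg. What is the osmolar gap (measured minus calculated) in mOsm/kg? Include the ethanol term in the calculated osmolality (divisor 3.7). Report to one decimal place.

4.3 mOsm/kg

Calculated osmolality = 2·Na + glucose/18 + BUN/2.8 + ethanol/3.7
= 2·144 + 124/18 + 16/2.8 + 104/3.7
= 288 + 6.89 + 5.71 + 28.11
= 328.71 mOsm/kg ≈ 328.7 mOsm/kg
Osmolar gap = measured − calculated = 333 − 328.7 = 4.3 mOsm/kg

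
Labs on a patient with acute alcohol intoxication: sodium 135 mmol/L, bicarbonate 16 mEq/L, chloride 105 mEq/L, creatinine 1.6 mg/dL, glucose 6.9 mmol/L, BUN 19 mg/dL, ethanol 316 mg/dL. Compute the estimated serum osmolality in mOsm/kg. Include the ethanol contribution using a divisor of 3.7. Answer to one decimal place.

369.1 mOsm/kg

Calculated osmolality = 2·Na + glucose + BUN/2.8 + ethanol/3.7
= 2·135 + 6.9 + 19/2.8 + 316/3.7
= 270 + 6.90 + 6.79 + 85.41
= 369.1 mOsm/kg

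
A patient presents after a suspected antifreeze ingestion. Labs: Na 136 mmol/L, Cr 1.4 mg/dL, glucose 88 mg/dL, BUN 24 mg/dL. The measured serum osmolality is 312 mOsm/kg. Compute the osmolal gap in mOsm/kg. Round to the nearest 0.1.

26.5 mOsm/kg

Calculated osmolality = 2·Na + glucose/18 + BUN/2.8
= 2·136 + 88/18 + 24/2.8
= 272 + 4.89 + 8.57
= 285.46 mOsm/kg ≈ 285.5 mOsm/kg
Osmolar gap = measured − calculated = 312 − 285.5 = 26.5 mOsm/kg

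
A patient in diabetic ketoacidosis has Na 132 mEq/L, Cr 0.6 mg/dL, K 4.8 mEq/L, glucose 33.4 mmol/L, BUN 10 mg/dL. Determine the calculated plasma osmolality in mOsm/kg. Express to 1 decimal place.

301.0 mOsm/kg

Calculated osmolality = 2·Na + glucose + BUN/2.8
= 2·132 + 33.4 + 10/2.8
= 264 + 33.40 + 3.57
= 300.97 mOsm/kg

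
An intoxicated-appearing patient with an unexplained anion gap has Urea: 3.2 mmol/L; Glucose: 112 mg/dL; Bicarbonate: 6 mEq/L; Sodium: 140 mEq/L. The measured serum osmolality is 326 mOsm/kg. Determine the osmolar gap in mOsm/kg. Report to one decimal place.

Calculated osmolality = 2·Na + glucose/18 + urea
= 2·140 + 112/18 + 3.2
= 280 + 6.22 + 3.20
= 289.42 mOsm/kg ≈ 289.4 mOsm/kg
Osmolar gap = measured − calculated = 326 − 289.4 = 36.6 mOsm/kg

36.6 mOsm/kg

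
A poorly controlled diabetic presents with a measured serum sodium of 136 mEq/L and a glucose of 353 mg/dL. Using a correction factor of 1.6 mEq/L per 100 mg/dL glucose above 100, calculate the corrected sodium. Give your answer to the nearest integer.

140 mEq/L

Corrected Na = measured Na + 1.6 · (glucose − 100)/100
= 136 + 1.6 · (353 − 100)/100
= 136 + 4
= 140 mEq/L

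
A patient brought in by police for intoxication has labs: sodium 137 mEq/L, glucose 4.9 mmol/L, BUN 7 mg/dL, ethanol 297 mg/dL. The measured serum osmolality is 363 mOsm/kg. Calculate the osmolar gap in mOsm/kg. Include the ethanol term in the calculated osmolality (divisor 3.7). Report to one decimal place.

1.3 mOsm/kg

Calculated osmolality = 2·Na + glucose + BUN/2.8 + ethanol/3.7
= 2·137 + 4.9 + 7/2.8 + 297/3.7
= 274 + 4.90 + 2.50 + 80.27
= 361.67 mOsm/kg ≈ 361.7 mOsm/kg
Osmolar gap = measured − calculated = 363 − 361.7 = 1.3 mOsm/kg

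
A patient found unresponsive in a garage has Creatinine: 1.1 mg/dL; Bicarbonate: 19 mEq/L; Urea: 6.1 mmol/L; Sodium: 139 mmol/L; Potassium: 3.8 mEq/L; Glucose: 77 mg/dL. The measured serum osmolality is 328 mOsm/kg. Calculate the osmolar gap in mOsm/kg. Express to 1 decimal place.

39.6 mOsm/kg

Calculated osmolality = 2·Na + glucose/18 + urea
= 2·139 + 77/18 + 6.1
= 278 + 4.28 + 6.10
= 288.38 mOsm/kg ≈ 288.4 mOsm/kg
Osmolar gap = measured − calculated = 328 − 288.4 = 39.6 mOsm/kg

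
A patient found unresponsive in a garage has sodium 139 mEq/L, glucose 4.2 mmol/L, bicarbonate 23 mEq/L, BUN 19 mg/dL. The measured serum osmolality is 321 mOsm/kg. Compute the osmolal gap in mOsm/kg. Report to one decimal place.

Calculated osmolality = 2·Na + glucose + BUN/2.8
= 2·139 + 4.2 + 19/2.8
= 278 + 4.20 + 6.79
= 288.99 mOsm/kg ≈ 289.0 mOsm/kg
Osmolar gap = measured − calculated = 321 − 289.0 = 32.0 mOsm/kg

32.0 mOsm/kg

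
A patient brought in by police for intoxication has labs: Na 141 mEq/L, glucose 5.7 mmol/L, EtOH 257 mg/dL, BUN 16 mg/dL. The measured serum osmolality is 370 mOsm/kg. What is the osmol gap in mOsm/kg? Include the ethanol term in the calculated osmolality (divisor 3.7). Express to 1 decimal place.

7.1 mOsm/kg

Calculated osmolality = 2·Na + glucose + BUN/2.8 + ethanol/3.7
= 2·141 + 5.7 + 16/2.8 + 257/3.7
= 282 + 5.70 + 5.71 + 69.46
= 362.87 mOsm/kg ≈ 362.9 mOsm/kg
Osmolar gap = measured − calculated = 370 − 362.9 = 7.1 mOsm/kg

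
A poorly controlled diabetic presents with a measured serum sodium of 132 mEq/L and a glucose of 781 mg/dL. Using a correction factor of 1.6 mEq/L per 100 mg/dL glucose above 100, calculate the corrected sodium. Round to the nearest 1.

Corrected Na = measured Na + 1.6 · (glucose − 100)/100
= 132 + 1.6 · (781 − 100)/100
= 132 + 10.9
= 142.9 mEq/L

143 mEq/L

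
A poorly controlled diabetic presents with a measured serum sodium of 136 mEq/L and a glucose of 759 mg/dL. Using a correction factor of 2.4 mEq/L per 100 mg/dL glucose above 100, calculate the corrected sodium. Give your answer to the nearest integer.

Corrected Na = measured Na + 2.4 · (glucose − 100)/100
= 136 + 2.4 · (759 − 100)/100
= 136 + 15.8
= 151.8 mEq/L

152 mEq/L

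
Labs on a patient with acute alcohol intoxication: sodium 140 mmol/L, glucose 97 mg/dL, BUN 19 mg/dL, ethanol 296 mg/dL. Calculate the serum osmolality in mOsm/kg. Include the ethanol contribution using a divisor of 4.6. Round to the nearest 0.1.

Calculated osmolality = 2·Na + glucose/18 + BUN/2.8 + ethanol/4.6
= 2·140 + 97/18 + 19/2.8 + 296/4.6
= 280 + 5.39 + 6.79 + 64.35
= 356.53 mOsm/kg

356.5 mOsm/kg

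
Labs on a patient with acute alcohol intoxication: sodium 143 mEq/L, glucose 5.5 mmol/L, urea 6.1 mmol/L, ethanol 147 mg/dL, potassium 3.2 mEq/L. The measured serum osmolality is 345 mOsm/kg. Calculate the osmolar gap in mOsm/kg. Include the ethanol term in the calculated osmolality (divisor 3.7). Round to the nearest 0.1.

7.7 mOsm/kg

Calculated osmolality = 2·Na + glucose + urea + ethanol/3.7
= 2·143 + 5.5 + 6.1 + 147/3.7
= 286 + 5.50 + 6.10 + 39.73
= 337.33 mOsm/kg ≈ 337.3 mOsm/kg
Osmolar gap = measured − calculated = 345 − 337.3 = 7.7 mOsm/kg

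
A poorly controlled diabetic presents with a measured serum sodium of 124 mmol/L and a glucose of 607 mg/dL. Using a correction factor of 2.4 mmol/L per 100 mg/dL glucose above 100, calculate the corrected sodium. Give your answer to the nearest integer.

Corrected Na = measured Na + 2.4 · (glucose − 100)/100
= 124 + 2.4 · (607 − 100)/100
= 124 + 12.2
= 136.2 mmol/L

136 mmol/L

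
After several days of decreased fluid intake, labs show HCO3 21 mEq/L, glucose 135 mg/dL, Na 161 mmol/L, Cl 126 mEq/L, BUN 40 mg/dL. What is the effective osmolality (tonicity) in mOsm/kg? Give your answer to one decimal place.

329.5 mOsm/kg

Effective osmolality excludes urea (freely permeant across cell membranes):
2·Na + glucose/18
= 2·161 + 135/18
= 322 + 7.5
= 329.5 mOsm/kg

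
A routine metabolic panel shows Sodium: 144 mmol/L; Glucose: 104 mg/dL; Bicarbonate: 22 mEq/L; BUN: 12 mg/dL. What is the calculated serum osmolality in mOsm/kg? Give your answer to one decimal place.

298.1 mOsm/kg

Calculated osmolality = 2·Na + glucose/18 + BUN/2.8
= 2·144 + 104/18 + 12/2.8
= 288 + 5.78 + 4.29
= 298.07 mOsm/kg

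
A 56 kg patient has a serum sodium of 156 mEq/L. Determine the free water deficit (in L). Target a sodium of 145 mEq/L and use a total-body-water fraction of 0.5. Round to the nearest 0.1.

2.1 L

TBW = 0.5 · 56 = 28 L
Free water deficit = TBW · (Na/145 − 1)
= 28 · (156/145 − 1)
= 28 · 0.0759
= 2.13 L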